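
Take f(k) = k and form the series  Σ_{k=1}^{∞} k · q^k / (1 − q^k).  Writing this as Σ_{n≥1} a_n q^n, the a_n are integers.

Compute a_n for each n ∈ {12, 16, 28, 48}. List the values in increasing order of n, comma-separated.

28, 31, 56, 124

n=12: 12·1 6·2 4·3 3·4 2·6 1·12  f→[12+6+4+3+2+1]=28
q^16  k|16↦f(k): 16:16 8:8 4:4 2:2 1:1  a_16=31
n=28: 1·28 2·14 4·7 7·4 14·2 28·1  f→[1+2+4+7+14+28]=56
n=48: 48·1 24·2 16·3 12·4 8·6 6·8 4·12 3·16 2·24 1·48  f→[48+24+16+12+8+6+4+3+2+1]=124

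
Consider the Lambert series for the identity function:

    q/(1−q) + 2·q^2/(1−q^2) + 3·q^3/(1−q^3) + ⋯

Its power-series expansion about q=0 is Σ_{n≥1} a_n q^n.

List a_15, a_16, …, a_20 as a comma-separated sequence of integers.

d|15:{1,3,5,15}  Σf=1+3+5+15=24
q^16  k|16↦f(k): 1:1 2:2 4:4 8:8 16:16  a_16=31
q^17  k|17↦f(k): 1:1 17:17  a_17=18
d|18:{18,9,6,3,2,1}  Σf=18+9+6+3+2+1=39
n=19: 19·1 1·19  f→[19+1]=20
n=20: 1·20 2·10 4·5 5·4 10·2 20·1  f→[1+2+4+5+10+20]=42

24, 31, 18, 39, 20, 42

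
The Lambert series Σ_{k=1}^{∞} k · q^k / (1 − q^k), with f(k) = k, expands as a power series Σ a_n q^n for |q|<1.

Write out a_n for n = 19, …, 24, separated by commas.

20, 42, 32, 36, 24, 60

n=19: 1·19 19·1  f→[1+19]=20
[q^20] f(1)=1,f(2)=2,f(4)=4,f(5)=5,f(10)=10,f(20)=20 ⇒ 42
q^21  k|21↦f(k): 21:21 7:7 3:3 1:1  a_21=32
d|22:{22,11,2,1}  Σf=22+11+2+1=36
d|23:{23,1}  Σf=23+1=24
[q^24] f(24)=24,f(12)=12,f(8)=8,f(6)=6,f(4)=4,f(3)=3,f(2)=2,f(1)=1 ⇒ 60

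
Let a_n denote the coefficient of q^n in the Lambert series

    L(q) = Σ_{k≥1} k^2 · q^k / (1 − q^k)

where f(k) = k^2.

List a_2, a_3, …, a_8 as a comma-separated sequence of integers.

n=2: 2·1 1·2  f→[4+1]=5
n=3: 1·3 3·1  f→[1+9]=10
d|4:{4,2,1}  Σf=16+4+1=21
n=5: 1·5 5·1  f→[1+25]=26
q^6  k|6↦f(k): 6:36 3:9 2:4 1:1  a_6=50
[q^7] f(1)=1,f(7)=49 ⇒ 50
q^8  k|8↦f(k): 8:64 4:16 2:4 1:1  a_8=85

5, 10, 21, 26, 50, 50, 85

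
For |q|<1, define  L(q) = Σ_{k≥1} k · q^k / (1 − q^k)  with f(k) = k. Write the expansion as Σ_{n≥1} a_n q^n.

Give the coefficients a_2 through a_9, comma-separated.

3, 4, 7, 6, 12, 8, 15, 13

q^2  k|2↦f(k): 1:1 2:2  a_2=3
d|3:{1,3}  Σf=1+3=4
q^4  k|4↦f(k): 1:1 2:2 4:4  a_4=7
d|5:{5,1}  Σf=5+1=6
q^6  k|6↦f(k): 1:1 2:2 3:3 6:6  a_6=12
q^7  k|7↦f(k): 7:7 1:1  a_7=8
d|8:{8,4,2,1}  Σf=8+4+2+1=15
q^9  k|9↦f(k): 9:9 3:3 1:1  a_9=13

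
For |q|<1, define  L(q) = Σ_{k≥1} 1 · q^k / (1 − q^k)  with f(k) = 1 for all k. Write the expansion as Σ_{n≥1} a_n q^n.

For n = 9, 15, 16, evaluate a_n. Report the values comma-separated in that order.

3, 4, 5

d|9:{9,3,1}  Σf=1+1+1=3
q^15  k|15↦f(k): 1:1 3:1 5:1 15:1  a_15=4
q^16  k|16↦f(k): 1:1 2:1 4:1 8:1 16:1  a_16=5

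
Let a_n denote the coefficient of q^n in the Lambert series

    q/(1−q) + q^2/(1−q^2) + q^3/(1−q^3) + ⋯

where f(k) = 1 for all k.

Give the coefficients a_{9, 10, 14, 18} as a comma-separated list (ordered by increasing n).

3, 4, 4, 6

d|9:{1,3,9}  Σf=1+1+1=3
d|10:{1,2,5,10}  Σf=1+1+1+1=4
n=14: 14·1 7·2 2·7 1·14  f→[1+1+1+1]=4
[q^18] f(18)=1,f(9)=1,f(6)=1,f(3)=1,f(2)=1,f(1)=1 ⇒ 6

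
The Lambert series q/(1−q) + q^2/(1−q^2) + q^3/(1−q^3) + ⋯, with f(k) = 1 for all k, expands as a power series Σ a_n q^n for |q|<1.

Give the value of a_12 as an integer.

n=12: 1·12 2·6 3·4 4·3 6·2 12·1  f→[1+1+1+1+1+1]=6

a_12 = 6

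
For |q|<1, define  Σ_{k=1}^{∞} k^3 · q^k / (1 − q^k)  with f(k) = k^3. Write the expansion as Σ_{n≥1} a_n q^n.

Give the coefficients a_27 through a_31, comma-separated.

20440, 25112, 24390, 31752, 29792

[q^27] f(27)=19683,f(9)=729,f(3)=27,f(1)=1 ⇒ 20440
q^28  k|28↦f(k): 1:1 2:8 4:64 7:343 14:2744 28:21952  a_28=25112
d|29:{29,1}  Σf=24389+1=24390
q^30  k|30↦f(k): 30:27000 15:3375 10:1000 6:216 5:125 3:27 2:8 1:1  a_30=31752
n=31: 1·31 31·1  f→[1+29791]=29792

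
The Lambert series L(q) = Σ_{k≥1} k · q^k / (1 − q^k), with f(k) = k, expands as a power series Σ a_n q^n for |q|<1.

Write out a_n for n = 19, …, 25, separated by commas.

[q^19] f(1)=1,f(19)=19 ⇒ 20
[q^20] f(1)=1,f(2)=2,f(4)=4,f(5)=5,f(10)=10,f(20)=20 ⇒ 42
d|21:{21,7,3,1}  Σf=21+7+3+1=32
q^22  k|22↦f(k): 1:1 2:2 11:11 22:22  a_22=36
n=23: 23·1 1·23  f→[23+1]=24
q^24  k|24↦f(k): 1:1 2:2 3:3 4:4 6:6 8:8 12:12 24:24  a_24=60
q^25  k|25↦f(k): 25:25 5:5 1:1  a_25=31

20, 42, 32, 36, 24, 60, 31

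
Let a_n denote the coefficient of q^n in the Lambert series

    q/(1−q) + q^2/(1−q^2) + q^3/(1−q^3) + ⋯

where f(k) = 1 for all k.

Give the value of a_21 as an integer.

a_21 = 4

n=21: 21·1 7·3 3·7 1·21  f→[1+1+1+1]=4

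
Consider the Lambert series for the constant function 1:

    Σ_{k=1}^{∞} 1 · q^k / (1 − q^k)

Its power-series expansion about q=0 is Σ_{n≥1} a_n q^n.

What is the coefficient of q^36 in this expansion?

q^36  k|36↦f(k): 36:1 18:1 12:1 9:1 6:1 4:1 3:1 2:1 1:1  a_36=9

a_36 = 9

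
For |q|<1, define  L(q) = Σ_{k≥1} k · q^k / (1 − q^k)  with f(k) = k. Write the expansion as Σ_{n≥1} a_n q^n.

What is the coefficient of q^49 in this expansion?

a_49 = 57

[q^49] f(49)=49,f(7)=7,f(1)=1 ⇒ 57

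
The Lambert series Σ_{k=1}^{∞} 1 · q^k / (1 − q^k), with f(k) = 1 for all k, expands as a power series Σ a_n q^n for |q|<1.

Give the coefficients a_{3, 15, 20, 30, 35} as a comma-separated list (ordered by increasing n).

d|3:{1,3}  Σf=1+1=2
n=15: 15·1 5·3 3·5 1·15  f→[1+1+1+1]=4
n=20: 20·1 10·2 5·4 4·5 2·10 1·20  f→[1+1+1+1+1+1]=6
n=30: 30·1 15·2 10·3 6·5 5·6 3·10 2·15 1·30  f→[1+1+1+1+1+1+1+1]=8
q^35  k|35↦f(k): 1:1 5:1 7:1 35:1  a_35=4

2, 4, 6, 8, 4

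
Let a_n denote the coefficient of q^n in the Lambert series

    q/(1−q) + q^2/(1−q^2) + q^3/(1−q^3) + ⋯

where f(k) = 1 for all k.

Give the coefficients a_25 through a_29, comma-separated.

3, 4, 4, 6, 2

[q^25] f(25)=1,f(5)=1,f(1)=1 ⇒ 3
[q^26] f(1)=1,f(2)=1,f(13)=1,f(26)=1 ⇒ 4
[q^27] f(1)=1,f(3)=1,f(9)=1,f(27)=1 ⇒ 4
d|28:{28,14,7,4,2,1}  Σf=1+1+1+1+1+1=6
[q^29] f(1)=1,f(29)=1 ⇒ 2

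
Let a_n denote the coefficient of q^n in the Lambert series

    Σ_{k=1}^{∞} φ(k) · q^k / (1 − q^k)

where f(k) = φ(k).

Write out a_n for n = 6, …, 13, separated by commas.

d|6:{6,3,2,1}  Σφ=2+2+1+1=6
d|7:{1,7}  Σφ=1+6=7
q^8  k|8↦φ(k): 1:1 2:1 4:2 8:4  a_8=8
q^9  k|9↦φ(k): 9:6 3:2 1:1  a_9=9
d|10:{1,2,5,10}  Σφ=1+1+4+4=10
[q^11] φ(1)=1,φ(11)=10 ⇒ 11
q^12  k|12↦φ(k): 12:4 6:2 4:2 3:2 2:1 1:1  a_12=12
q^13  k|13↦φ(k): 13:12 1:1  a_13=13

6, 7, 8, 9, 10, 11, 12, 13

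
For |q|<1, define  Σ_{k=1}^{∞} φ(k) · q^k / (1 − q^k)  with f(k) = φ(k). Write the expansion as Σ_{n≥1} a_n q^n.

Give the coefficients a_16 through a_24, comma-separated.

[q^16] φ(1)=1,φ(2)=1,φ(4)=2,φ(8)=4,φ(16)=8 ⇒ 16
n=17: 1·17 17·1  φ→[1+16]=17
q^18  k|18↦φ(k): 18:6 9:6 6:2 3:2 2:1 1:1  a_18=18
[q^19] φ(1)=1,φ(19)=18 ⇒ 19
n=20: 20·1 10·2 5·4 4·5 2·10 1·20  φ→[8+4+4+2+1+1]=20
q^21  k|21↦φ(k): 1:1 3:2 7:6 21:12  a_21=21
n=22: 1·22 2·11 11·2 22·1  φ→[1+1+10+10]=22
q^23  k|23↦φ(k): 23:22 1:1  a_23=23
q^24  k|24↦φ(k): 1:1 2:1 3:2 4:2 6:2 8:4 12:4 24:8  a_24=24

16, 17, 18, 19, 20, 21, 22, 23, 24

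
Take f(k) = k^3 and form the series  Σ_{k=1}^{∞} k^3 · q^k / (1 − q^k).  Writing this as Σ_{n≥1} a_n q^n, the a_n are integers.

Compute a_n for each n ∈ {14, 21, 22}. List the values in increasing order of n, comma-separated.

3096, 9632, 11988

[q^14] f(14)=2744,f(7)=343,f(2)=8,f(1)=1 ⇒ 3096
q^21  k|21↦f(k): 1:1 3:27 7:343 21:9261  a_21=9632
[q^22] f(22)=10648,f(11)=1331,f(2)=8,f(1)=1 ⇒ 11988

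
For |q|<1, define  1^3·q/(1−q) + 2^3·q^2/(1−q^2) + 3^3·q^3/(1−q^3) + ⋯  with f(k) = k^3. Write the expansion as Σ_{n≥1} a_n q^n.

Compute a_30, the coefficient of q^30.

a_30 = 31752

d|30:{30,15,10,6,5,3,2,1}  Σf=27000+3375+1000+216+125+27+8+1=31752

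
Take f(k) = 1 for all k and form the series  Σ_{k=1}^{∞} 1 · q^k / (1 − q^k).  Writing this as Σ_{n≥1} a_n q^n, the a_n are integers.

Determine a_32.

n=32: 32·1 16·2 8·4 4·8 2·16 1·32  f→[1+1+1+1+1+1]=6

a_32 = 6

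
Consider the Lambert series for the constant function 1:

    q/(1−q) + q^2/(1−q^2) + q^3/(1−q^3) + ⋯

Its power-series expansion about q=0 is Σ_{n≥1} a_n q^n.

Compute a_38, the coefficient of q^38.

d|38:{1,2,19,38}  Σf=1+1+1+1=4

a_38 = 4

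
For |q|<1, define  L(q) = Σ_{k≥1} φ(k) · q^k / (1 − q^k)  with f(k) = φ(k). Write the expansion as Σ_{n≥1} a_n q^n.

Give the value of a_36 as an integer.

[q^36] φ(36)=12,φ(18)=6,φ(12)=4,φ(9)=6,φ(6)=2,φ(4)=2,φ(3)=2,φ(2)=1,φ(1)=1 ⇒ 36

a_36 = 36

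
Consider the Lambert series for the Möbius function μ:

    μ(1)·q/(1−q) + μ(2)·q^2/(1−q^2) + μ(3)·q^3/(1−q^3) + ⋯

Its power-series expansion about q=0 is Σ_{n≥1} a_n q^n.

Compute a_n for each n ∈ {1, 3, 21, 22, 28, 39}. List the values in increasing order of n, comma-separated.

[q^1] μ(1)=1 ⇒ 1
n=3: 1·3 3·1  μ→[1+(-1)]=0
q^21  k|21↦μ(k): 1:1 3:-1 7:-1 21:1  a_21=0
n=22: 1·22 2·11 11·2 22·1  μ→[1+(-1)+(-1)+1]=0
[q^28] μ(1)=1,μ(2)=-1,μ(4)=0,μ(7)=-1,μ(14)=1,μ(28)=0 ⇒ 0
q^39  k|39↦μ(k): 1:1 3:-1 13:-1 39:1  a_39=0

1, 0, 0, 0, 0, 0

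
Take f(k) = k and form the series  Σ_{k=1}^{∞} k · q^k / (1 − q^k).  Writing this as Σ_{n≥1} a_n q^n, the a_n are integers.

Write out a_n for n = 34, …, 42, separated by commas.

q^34  k|34↦f(k): 34:34 17:17 2:2 1:1  a_34=54
n=35: 1·35 5·7 7·5 35·1  f→[1+5+7+35]=48
n=36: 36·1 18·2 12·3 9·4 6·6 4·9 3·12 2·18 1·36  f→[36+18+12+9+6+4+3+2+1]=91
q^37  k|37↦f(k): 1:1 37:37  a_37=38
n=38: 1·38 2·19 19·2 38·1  f→[1+2+19+38]=60
d|39:{39,13,3,1}  Σf=39+13+3+1=56
d|40:{40,20,10,8,5,4,2,1}  Σf=40+20+10+8+5+4+2+1=90
d|41:{41,1}  Σf=41+1=42
d|42:{1,2,3,6,7,14,21,42}  Σf=1+2+3+6+7+14+21+42=96

54, 48, 91, 38, 60, 56, 90, 42, 96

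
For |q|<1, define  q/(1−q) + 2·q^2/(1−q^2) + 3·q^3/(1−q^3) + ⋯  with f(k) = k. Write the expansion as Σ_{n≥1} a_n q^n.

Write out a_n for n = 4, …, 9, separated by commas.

7, 6, 12, 8, 15, 13

n=4: 4·1 2·2 1·4  f→[4+2+1]=7
q^5  k|5↦f(k): 5:5 1:1  a_5=6
d|6:{1,2,3,6}  Σf=1+2+3+6=12
n=7: 1·7 7·1  f→[1+7]=8
d|8:{1,2,4,8}  Σf=1+2+4+8=15
[q^9] f(1)=1,f(3)=3,f(9)=9 ⇒ 13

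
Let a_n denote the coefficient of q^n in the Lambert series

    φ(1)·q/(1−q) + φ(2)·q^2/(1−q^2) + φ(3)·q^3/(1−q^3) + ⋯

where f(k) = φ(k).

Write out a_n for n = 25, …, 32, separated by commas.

[q^25] φ(25)=20,φ(5)=4,φ(1)=1 ⇒ 25
d|26:{1,2,13,26}  Σφ=1+1+12+12=26
n=27: 1·27 3·9 9·3 27·1  φ→[1+2+6+18]=27
d|28:{1,2,4,7,14,28}  Σφ=1+1+2+6+6+12=28
n=29: 29·1 1·29  φ→[28+1]=29
d|30:{1,2,3,5,6,10,15,30}  Σφ=1+1+2+4+2+4+8+8=30
d|31:{31,1}  Σφ=30+1=31
n=32: 1·32 2·16 4·8 8·4 16·2 32·1  φ→[1+1+2+4+8+16]=32

25, 26, 27, 28, 29, 30, 31, 32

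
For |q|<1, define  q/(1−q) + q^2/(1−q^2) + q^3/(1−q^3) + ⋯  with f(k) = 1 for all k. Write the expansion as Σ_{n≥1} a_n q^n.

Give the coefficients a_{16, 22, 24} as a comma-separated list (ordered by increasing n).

q^16  k|16↦f(k): 1:1 2:1 4:1 8:1 16:1  a_16=5
n=22: 22·1 11·2 2·11 1·22  f→[1+1+1+1]=4
q^24  k|24↦f(k): 24:1 12:1 8:1 6:1 4:1 3:1 2:1 1:1  a_24=8

5, 4, 8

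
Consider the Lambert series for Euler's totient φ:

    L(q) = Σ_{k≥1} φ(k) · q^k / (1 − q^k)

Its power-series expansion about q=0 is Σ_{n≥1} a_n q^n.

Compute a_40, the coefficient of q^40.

n=40: 1·40 2·20 4·10 5·8 8·5 10·4 20·2 40·1  φ→[1+1+2+4+4+4+8+16]=40

a_40 = 40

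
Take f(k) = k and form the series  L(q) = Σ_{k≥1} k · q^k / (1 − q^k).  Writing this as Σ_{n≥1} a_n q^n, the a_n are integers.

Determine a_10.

a_10 = 18

n=10: 1·10 2·5 5·2 10·1  f→[1+2+5+10]=18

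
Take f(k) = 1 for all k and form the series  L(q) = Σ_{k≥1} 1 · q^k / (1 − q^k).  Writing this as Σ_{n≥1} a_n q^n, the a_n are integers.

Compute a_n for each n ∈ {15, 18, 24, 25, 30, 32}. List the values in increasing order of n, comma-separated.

[q^15] f(1)=1,f(3)=1,f(5)=1,f(15)=1 ⇒ 4
[q^18] f(1)=1,f(2)=1,f(3)=1,f(6)=1,f(9)=1,f(18)=1 ⇒ 6
n=24: 1·24 2·12 3·8 4·6 6·4 8·3 12·2 24·1  f→[1+1+1+1+1+1+1+1]=8
n=25: 1·25 5·5 25·1  f→[1+1+1]=3
q^30  k|30↦f(k): 1:1 2:1 3:1 5:1 6:1 10:1 15:1 30:1  a_30=8
d|32:{32,16,8,4,2,1}  Σf=1+1+1+1+1+1=6

4, 6, 8, 3, 8, 6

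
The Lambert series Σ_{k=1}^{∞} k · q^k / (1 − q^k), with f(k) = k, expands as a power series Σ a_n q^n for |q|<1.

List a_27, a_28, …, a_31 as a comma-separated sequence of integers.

40, 56, 30, 72, 32

n=27: 27·1 9·3 3·9 1·27  f→[27+9+3+1]=40
d|28:{28,14,7,4,2,1}  Σf=28+14+7+4+2+1=56
d|29:{29,1}  Σf=29+1=30
[q^30] f(30)=30,f(15)=15,f(10)=10,f(6)=6,f(5)=5,f(3)=3,f(2)=2,f(1)=1 ⇒ 72
q^31  k|31↦f(k): 1:1 31:31  a_31=32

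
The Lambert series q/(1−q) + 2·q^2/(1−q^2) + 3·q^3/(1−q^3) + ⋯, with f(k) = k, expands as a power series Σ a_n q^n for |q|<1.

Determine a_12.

a_12 = 28

[q^12] f(1)=1,f(2)=2,f(3)=3,f(4)=4,f(6)=6,f(12)=12 ⇒ 28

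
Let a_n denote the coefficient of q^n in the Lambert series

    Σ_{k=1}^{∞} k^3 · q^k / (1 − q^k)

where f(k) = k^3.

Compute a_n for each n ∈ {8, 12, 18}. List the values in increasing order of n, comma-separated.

n=8: 8·1 4·2 2·4 1·8  f→[512+64+8+1]=585
d|12:{1,2,3,4,6,12}  Σf=1+8+27+64+216+1728=2044
d|18:{18,9,6,3,2,1}  Σf=5832+729+216+27+8+1=6813

585, 2044, 6813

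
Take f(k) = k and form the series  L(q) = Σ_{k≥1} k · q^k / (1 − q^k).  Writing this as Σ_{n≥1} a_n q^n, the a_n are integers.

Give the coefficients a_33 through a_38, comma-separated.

48, 54, 48, 91, 38, 60

d|33:{1,3,11,33}  Σf=1+3+11+33=48
q^34  k|34↦f(k): 1:1 2:2 17:17 34:34  a_34=54
[q^35] f(1)=1,f(5)=5,f(7)=7,f(35)=35 ⇒ 48
d|36:{36,18,12,9,6,4,3,2,1}  Σf=36+18+12+9+6+4+3+2+1=91
q^37  k|37↦f(k): 1:1 37:37  a_37=38
d|38:{38,19,2,1}  Σf=38+19+2+1=60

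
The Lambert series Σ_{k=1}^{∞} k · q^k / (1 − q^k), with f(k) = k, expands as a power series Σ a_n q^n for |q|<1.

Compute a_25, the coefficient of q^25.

a_25 = 31

d|25:{25,5,1}  Σf=25+5+1=31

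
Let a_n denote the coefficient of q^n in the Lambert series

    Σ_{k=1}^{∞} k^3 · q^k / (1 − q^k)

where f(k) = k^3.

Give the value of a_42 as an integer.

a_42 = 86688

n=42: 42·1 21·2 14·3 7·6 6·7 3·14 2·21 1·42  f→[74088+9261+2744+343+216+27+8+1]=86688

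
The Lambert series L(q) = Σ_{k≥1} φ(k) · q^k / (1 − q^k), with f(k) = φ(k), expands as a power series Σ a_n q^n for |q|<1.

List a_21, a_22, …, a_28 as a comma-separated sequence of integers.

[q^21] φ(21)=12,φ(7)=6,φ(3)=2,φ(1)=1 ⇒ 21
d|22:{22,11,2,1}  Σφ=10+10+1+1=22
d|23:{1,23}  Σφ=1+22=23
[q^24] φ(1)=1,φ(2)=1,φ(3)=2,φ(4)=2,φ(6)=2,φ(8)=4,φ(12)=4,φ(24)=8 ⇒ 24
d|25:{25,5,1}  Σφ=20+4+1=25
[q^26] φ(26)=12,φ(13)=12,φ(2)=1,φ(1)=1 ⇒ 26
[q^27] φ(27)=18,φ(9)=6,φ(3)=2,φ(1)=1 ⇒ 27
d|28:{28,14,7,4,2,1}  Σφ=12+6+6+2+1+1=28

21, 22, 23, 24, 25, 26, 27, 28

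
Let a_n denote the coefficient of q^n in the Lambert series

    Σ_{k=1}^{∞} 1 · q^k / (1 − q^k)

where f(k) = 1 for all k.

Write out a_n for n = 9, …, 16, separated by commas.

3, 4, 2, 6, 2, 4, 4, 5

n=9: 1·9 3·3 9·1  f→[1+1+1]=3
d|10:{10,5,2,1}  Σf=1+1+1+1=4
d|11:{11,1}  Σf=1+1=2
q^12  k|12↦f(k): 12:1 6:1 4:1 3:1 2:1 1:1  a_12=6
d|13:{13,1}  Σf=1+1=2
d|14:{14,7,2,1}  Σf=1+1+1+1=4
n=15: 15·1 5·3 3·5 1·15  f→[1+1+1+1]=4
q^16  k|16↦f(k): 1:1 2:1 4:1 8:1 16:1  a_16=5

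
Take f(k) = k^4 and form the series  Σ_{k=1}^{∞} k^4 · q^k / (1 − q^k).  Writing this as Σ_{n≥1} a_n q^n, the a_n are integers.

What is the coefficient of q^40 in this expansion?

a_40 = 2734994

d|40:{1,2,4,5,8,10,20,40}  Σf=1+16+256+625+4096+10000+160000+2560000=2734994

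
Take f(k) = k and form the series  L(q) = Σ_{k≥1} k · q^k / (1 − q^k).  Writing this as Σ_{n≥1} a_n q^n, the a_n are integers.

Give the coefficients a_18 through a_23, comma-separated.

q^18  k|18↦f(k): 1:1 2:2 3:3 6:6 9:9 18:18  a_18=39
d|19:{19,1}  Σf=19+1=20
d|20:{20,10,5,4,2,1}  Σf=20+10+5+4+2+1=42
q^21  k|21↦f(k): 21:21 7:7 3:3 1:1  a_21=32
d|22:{22,11,2,1}  Σf=22+11+2+1=36
d|23:{1,23}  Σf=1+23=24

39, 20, 42, 32, 36, 24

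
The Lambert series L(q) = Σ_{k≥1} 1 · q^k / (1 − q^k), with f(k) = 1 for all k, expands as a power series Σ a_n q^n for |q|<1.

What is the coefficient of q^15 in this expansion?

a_15 = 4

d|15:{15,5,3,1}  Σf=1+1+1+1=4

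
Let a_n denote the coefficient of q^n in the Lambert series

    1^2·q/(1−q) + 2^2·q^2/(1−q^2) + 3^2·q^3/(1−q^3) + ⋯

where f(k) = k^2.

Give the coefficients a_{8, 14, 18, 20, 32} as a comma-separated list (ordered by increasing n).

85, 250, 455, 546, 1365

q^8  k|8↦f(k): 1:1 2:4 4:16 8:64  a_8=85
n=14: 14·1 7·2 2·7 1·14  f→[196+49+4+1]=250
n=18: 18·1 9·2 6·3 3·6 2·9 1·18  f→[324+81+36+9+4+1]=455
d|20:{20,10,5,4,2,1}  Σf=400+100+25+16+4+1=546
n=32: 1·32 2·16 4·8 8·4 16·2 32·1  f→[1+4+16+64+256+1024]=1365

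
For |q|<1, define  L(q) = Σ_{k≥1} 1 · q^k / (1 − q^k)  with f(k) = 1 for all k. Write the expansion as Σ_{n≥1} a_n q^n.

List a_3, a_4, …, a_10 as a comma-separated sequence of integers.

2, 3, 2, 4, 2, 4, 3, 4

q^3  k|3↦f(k): 3:1 1:1  a_3=2
[q^4] f(1)=1,f(2)=1,f(4)=1 ⇒ 3
d|5:{5,1}  Σf=1+1=2
d|6:{1,2,3,6}  Σf=1+1+1+1=4
n=7: 1·7 7·1  f→[1+1]=2
[q^8] f(1)=1,f(2)=1,f(4)=1,f(8)=1 ⇒ 4
n=9: 1·9 3·3 9·1  f→[1+1+1]=3
[q^10] f(10)=1,f(5)=1,f(2)=1,f(1)=1 ⇒ 4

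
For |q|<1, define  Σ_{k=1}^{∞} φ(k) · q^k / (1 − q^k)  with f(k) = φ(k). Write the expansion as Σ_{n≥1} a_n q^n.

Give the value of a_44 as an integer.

q^44  k|44↦φ(k): 44:20 22:10 11:10 4:2 2:1 1:1  a_44=44

a_44 = 44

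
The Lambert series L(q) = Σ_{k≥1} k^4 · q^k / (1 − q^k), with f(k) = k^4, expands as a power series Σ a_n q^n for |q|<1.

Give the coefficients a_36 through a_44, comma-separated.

1813539, 1874162, 2215474, 2342084, 2734994, 2825762, 3348388, 3418802, 3997266

d|36:{36,18,12,9,6,4,3,2,1}  Σf=1679616+104976+20736+6561+1296+256+81+16+1=1813539
[q^37] f(1)=1,f(37)=1874161 ⇒ 1874162
q^38  k|38↦f(k): 1:1 2:16 19:130321 38:2085136  a_38=2215474
[q^39] f(1)=1,f(3)=81,f(13)=28561,f(39)=2313441 ⇒ 2342084
d|40:{1,2,4,5,8,10,20,40}  Σf=1+16+256+625+4096+10000+160000+2560000=2734994
[q^41] f(1)=1,f(41)=2825761 ⇒ 2825762
d|42:{42,21,14,7,6,3,2,1}  Σf=3111696+194481+38416+2401+1296+81+16+1=3348388
d|43:{1,43}  Σf=1+3418801=3418802
n=44: 1·44 2·22 4·11 11·4 22·2 44·1  f→[1+16+256+14641+234256+3748096]=3997266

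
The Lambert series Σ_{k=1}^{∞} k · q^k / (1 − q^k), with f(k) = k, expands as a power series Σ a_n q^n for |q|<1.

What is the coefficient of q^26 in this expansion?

n=26: 1·26 2·13 13·2 26·1  f→[1+2+13+26]=42

a_26 = 42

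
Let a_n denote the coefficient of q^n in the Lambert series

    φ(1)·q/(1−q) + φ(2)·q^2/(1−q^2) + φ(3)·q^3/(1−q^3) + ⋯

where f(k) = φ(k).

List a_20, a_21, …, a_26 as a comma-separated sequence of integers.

d|20:{20,10,5,4,2,1}  Σφ=8+4+4+2+1+1=20
[q^21] φ(21)=12,φ(7)=6,φ(3)=2,φ(1)=1 ⇒ 21
[q^22] φ(1)=1,φ(2)=1,φ(11)=10,φ(22)=10 ⇒ 22
[q^23] φ(1)=1,φ(23)=22 ⇒ 23
d|24:{24,12,8,6,4,3,2,1}  Σφ=8+4+4+2+2+2+1+1=24
n=25: 25·1 5·5 1·25  φ→[20+4+1]=25
[q^26] φ(1)=1,φ(2)=1,φ(13)=12,φ(26)=12 ⇒ 26

20, 21, 22, 23, 24, 25, 26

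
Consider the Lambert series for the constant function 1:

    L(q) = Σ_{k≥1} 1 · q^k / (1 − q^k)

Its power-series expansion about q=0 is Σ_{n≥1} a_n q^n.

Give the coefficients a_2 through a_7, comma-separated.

2, 2, 3, 2, 4, 2

[q^2] f(1)=1,f(2)=1 ⇒ 2
d|3:{3,1}  Σf=1+1=2
d|4:{4,2,1}  Σf=1+1+1=3
d|5:{1,5}  Σf=1+1=2
[q^6] f(6)=1,f(3)=1,f(2)=1,f(1)=1 ⇒ 4
n=7: 1·7 7·1  f→[1+1]=2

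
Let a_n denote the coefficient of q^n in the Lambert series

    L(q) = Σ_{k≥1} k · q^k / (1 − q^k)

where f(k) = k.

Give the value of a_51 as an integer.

d|51:{51,17,3,1}  Σf=51+17+3+1=72

a_51 = 72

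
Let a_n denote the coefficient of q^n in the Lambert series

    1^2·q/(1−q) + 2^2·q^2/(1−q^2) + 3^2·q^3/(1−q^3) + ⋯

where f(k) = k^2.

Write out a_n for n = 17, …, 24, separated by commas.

290, 455, 362, 546, 500, 610, 530, 850

[q^17] f(1)=1,f(17)=289 ⇒ 290
[q^18] f(1)=1,f(2)=4,f(3)=9,f(6)=36,f(9)=81,f(18)=324 ⇒ 455
q^19  k|19↦f(k): 19:361 1:1  a_19=362
[q^20] f(20)=400,f(10)=100,f(5)=25,f(4)=16,f(2)=4,f(1)=1 ⇒ 546
n=21: 1·21 3·7 7·3 21·1  f→[1+9+49+441]=500
n=22: 1·22 2·11 11·2 22·1  f→[1+4+121+484]=610
n=23: 23·1 1·23  f→[529+1]=530
d|24:{1,2,3,4,6,8,12,24}  Σf=1+4+9+16+36+64+144+576=850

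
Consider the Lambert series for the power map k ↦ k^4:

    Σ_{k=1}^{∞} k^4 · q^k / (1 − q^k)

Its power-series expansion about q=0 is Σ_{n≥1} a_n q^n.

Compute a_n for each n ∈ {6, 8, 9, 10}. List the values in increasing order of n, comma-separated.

1394, 4369, 6643, 10642

[q^6] f(1)=1,f(2)=16,f(3)=81,f(6)=1296 ⇒ 1394
d|8:{8,4,2,1}  Σf=4096+256+16+1=4369
d|9:{9,3,1}  Σf=6561+81+1=6643
[q^10] f(1)=1,f(2)=16,f(5)=625,f(10)=10000 ⇒ 10642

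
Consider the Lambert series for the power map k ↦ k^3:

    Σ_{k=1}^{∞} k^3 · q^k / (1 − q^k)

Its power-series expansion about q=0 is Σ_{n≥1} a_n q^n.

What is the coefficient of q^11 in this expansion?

d|11:{11,1}  Σf=1331+1=1332

a_11 = 1332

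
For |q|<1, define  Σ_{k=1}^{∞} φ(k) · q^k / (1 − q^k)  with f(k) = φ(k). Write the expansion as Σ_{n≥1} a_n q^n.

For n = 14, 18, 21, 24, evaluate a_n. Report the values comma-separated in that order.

[q^14] φ(1)=1,φ(2)=1,φ(7)=6,φ(14)=6 ⇒ 14
q^18  k|18↦φ(k): 1:1 2:1 3:2 6:2 9:6 18:6  a_18=18
d|21:{1,3,7,21}  Σφ=1+2+6+12=21
q^24  k|24↦φ(k): 1:1 2:1 3:2 4:2 6:2 8:4 12:4 24:8  a_24=24

14, 18, 21, 24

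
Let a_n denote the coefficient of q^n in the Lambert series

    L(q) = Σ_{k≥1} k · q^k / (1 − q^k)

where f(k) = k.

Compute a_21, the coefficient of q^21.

a_21 = 32

q^21  k|21↦f(k): 1:1 3:3 7:7 21:21  a_21=32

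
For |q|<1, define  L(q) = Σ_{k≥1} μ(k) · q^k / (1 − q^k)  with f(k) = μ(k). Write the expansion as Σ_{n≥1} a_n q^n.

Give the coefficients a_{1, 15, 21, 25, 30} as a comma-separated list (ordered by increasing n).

q^1  k|1↦μ(k): 1:1  a_1=1
[q^15] μ(1)=1,μ(3)=-1,μ(5)=-1,μ(15)=1 ⇒ 0
[q^21] μ(21)=1,μ(7)=-1,μ(3)=-1,μ(1)=1 ⇒ 0
[q^25] μ(1)=1,μ(5)=-1,μ(25)=0 ⇒ 0
n=30: 1·30 2·15 3·10 5·6 6·5 10·3 15·2 30·1  μ→[1+(-1)+(-1)+(-1)+1+1+1+(-1)]=0

1, 0, 0, 0, 0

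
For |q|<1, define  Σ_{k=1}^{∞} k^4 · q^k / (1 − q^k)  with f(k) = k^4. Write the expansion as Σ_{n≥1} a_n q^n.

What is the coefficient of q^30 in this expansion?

d|30:{1,2,3,5,6,10,15,30}  Σf=1+16+81+625+1296+10000+50625+810000=872644

a_30 = 872644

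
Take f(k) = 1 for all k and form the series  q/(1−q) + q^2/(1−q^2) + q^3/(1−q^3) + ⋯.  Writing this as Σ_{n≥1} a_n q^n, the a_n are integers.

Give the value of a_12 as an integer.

d|12:{12,6,4,3,2,1}  Σf=1+1+1+1+1+1=6

a_12 = 6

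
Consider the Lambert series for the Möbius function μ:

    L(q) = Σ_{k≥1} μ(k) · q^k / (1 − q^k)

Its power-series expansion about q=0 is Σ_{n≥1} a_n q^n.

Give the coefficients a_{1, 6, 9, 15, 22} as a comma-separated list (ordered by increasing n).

d|1:{1}  Σμ=1=1
q^6  k|6↦μ(k): 1:1 2:-1 3:-1 6:1  a_6=0
q^9  k|9↦μ(k): 9:0 3:-1 1:1  a_9=0
n=15: 1·15 3·5 5·3 15·1  μ→[1+(-1)+(-1)+1]=0
d|22:{1,2,11,22}  Σμ=1+(-1)+(-1)+1=0

1, 0, 0, 0, 0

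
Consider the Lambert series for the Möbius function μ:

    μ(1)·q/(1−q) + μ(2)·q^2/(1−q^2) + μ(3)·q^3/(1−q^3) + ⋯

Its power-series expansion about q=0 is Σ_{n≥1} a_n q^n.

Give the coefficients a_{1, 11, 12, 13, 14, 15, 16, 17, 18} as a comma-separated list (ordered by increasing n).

q^1  k|1↦μ(k): 1:1  a_1=1
d|11:{1,11}  Σμ=1+(-1)=0
q^12  k|12↦μ(k): 1:1 2:-1 3:-1 4:0 6:1 12:0  a_12=0
d|13:{1,13}  Σμ=1+(-1)=0
[q^14] μ(1)=1,μ(2)=-1,μ(7)=-1,μ(14)=1 ⇒ 0
n=15: 15·1 5·3 3·5 1·15  μ→[1+(-1)+(-1)+1]=0
[q^16] μ(16)=0,μ(8)=0,μ(4)=0,μ(2)=-1,μ(1)=1 ⇒ 0
n=17: 1·17 17·1  μ→[1+(-1)]=0
[q^18] μ(1)=1,μ(2)=-1,μ(3)=-1,μ(6)=1,μ(9)=0,μ(18)=0 ⇒ 0

1, 0, 0, 0, 0, 0, 0, 0, 0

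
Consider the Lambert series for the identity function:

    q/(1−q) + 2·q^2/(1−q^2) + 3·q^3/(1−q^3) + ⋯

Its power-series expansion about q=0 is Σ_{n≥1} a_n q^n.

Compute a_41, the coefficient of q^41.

a_41 = 42

q^41  k|41↦f(k): 1:1 41:41  a_41=42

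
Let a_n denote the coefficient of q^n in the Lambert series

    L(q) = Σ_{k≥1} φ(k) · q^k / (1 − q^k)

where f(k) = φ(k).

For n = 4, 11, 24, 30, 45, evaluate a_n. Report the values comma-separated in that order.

d|4:{1,2,4}  Σφ=1+1+2=4
q^11  k|11↦φ(k): 11:10 1:1  a_11=11
d|24:{1,2,3,4,6,8,12,24}  Σφ=1+1+2+2+2+4+4+8=24
n=30: 30·1 15·2 10·3 6·5 5·6 3·10 2·15 1·30  φ→[8+8+4+2+4+2+1+1]=30
n=45: 1·45 3·15 5·9 9·5 15·3 45·1  φ→[1+2+4+6+8+24]=45

4, 11, 24, 30, 45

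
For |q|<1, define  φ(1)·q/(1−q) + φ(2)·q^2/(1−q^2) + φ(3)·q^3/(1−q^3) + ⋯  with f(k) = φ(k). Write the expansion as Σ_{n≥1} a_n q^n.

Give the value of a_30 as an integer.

q^30  k|30↦φ(k): 30:8 15:8 10:4 6:2 5:4 3:2 2:1 1:1  a_30=30

a_30 = 30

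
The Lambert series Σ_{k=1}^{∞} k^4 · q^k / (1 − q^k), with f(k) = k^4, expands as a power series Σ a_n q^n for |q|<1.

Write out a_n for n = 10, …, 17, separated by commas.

q^10  k|10↦f(k): 10:10000 5:625 2:16 1:1  a_10=10642
n=11: 11·1 1·11  f→[14641+1]=14642
d|12:{12,6,4,3,2,1}  Σf=20736+1296+256+81+16+1=22386
[q^13] f(1)=1,f(13)=28561 ⇒ 28562
q^14  k|14↦f(k): 14:38416 7:2401 2:16 1:1  a_14=40834
n=15: 1·15 3·5 5·3 15·1  f→[1+81+625+50625]=51332
d|16:{16,8,4,2,1}  Σf=65536+4096+256+16+1=69905
q^17  k|17↦f(k): 17:83521 1:1  a_17=83522

10642, 14642, 22386, 28562, 40834, 51332, 69905, 83522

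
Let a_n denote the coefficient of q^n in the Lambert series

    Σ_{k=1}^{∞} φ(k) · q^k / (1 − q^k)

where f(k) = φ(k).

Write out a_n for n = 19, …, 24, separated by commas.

q^19  k|19↦φ(k): 1:1 19:18  a_19=19
q^20  k|20↦φ(k): 20:8 10:4 5:4 4:2 2:1 1:1  a_20=20
[q^21] φ(21)=12,φ(7)=6,φ(3)=2,φ(1)=1 ⇒ 21
n=22: 22·1 11·2 2·11 1·22  φ→[10+10+1+1]=22
[q^23] φ(23)=22,φ(1)=1 ⇒ 23
n=24: 24·1 12·2 8·3 6·4 4·6 3·8 2·12 1·24  φ→[8+4+4+2+2+2+1+1]=24

19, 20, 21, 22, 23, 24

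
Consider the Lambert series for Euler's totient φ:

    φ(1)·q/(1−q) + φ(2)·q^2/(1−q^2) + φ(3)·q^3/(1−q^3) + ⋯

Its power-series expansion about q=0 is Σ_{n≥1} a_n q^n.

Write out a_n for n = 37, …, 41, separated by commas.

q^37  k|37↦φ(k): 37:36 1:1  a_37=37
q^38  k|38↦φ(k): 38:18 19:18 2:1 1:1  a_38=38
q^39  k|39↦φ(k): 1:1 3:2 13:12 39:24  a_39=39
q^40  k|40↦φ(k): 1:1 2:1 4:2 5:4 8:4 10:4 20:8 40:16  a_40=40
d|41:{1,41}  Σφ=1+40=41

37, 38, 39, 40, 41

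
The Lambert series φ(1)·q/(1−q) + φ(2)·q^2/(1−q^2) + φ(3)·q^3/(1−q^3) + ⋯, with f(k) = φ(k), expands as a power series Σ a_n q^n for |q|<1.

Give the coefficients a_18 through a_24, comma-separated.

q^18  k|18↦φ(k): 1:1 2:1 3:2 6:2 9:6 18:6  a_18=18
[q^19] φ(19)=18,φ(1)=1 ⇒ 19
[q^20] φ(1)=1,φ(2)=1,φ(4)=2,φ(5)=4,φ(10)=4,φ(20)=8 ⇒ 20
q^21  k|21↦φ(k): 21:12 7:6 3:2 1:1  a_21=21
q^22  k|22↦φ(k): 22:10 11:10 2:1 1:1  a_22=22
n=23: 23·1 1·23  φ→[22+1]=23
n=24: 24·1 12·2 8·3 6·4 4·6 3·8 2·12 1·24  φ→[8+4+4+2+2+2+1+1]=24

18, 19, 20, 21, 22, 23, 24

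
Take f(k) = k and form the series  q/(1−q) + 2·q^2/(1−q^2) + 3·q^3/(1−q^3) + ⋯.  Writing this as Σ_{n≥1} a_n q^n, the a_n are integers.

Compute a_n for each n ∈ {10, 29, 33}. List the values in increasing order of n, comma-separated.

d|10:{10,5,2,1}  Σf=10+5+2+1=18
d|29:{1,29}  Σf=1+29=30
n=33: 33·1 11·3 3·11 1·33  f→[33+11+3+1]=48

18, 30, 48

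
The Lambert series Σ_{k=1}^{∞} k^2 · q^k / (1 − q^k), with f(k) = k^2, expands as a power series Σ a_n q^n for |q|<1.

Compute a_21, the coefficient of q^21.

a_21 = 500

n=21: 1·21 3·7 7·3 21·1  f→[1+9+49+441]=500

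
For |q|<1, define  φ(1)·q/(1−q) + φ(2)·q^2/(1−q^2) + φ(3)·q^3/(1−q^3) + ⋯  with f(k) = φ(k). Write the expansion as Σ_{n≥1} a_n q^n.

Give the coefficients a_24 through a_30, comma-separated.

[q^24] φ(1)=1,φ(2)=1,φ(3)=2,φ(4)=2,φ(6)=2,φ(8)=4,φ(12)=4,φ(24)=8 ⇒ 24
n=25: 25·1 5·5 1·25  φ→[20+4+1]=25
n=26: 26·1 13·2 2·13 1·26  φ→[12+12+1+1]=26
n=27: 27·1 9·3 3·9 1·27  φ→[18+6+2+1]=27
[q^28] φ(1)=1,φ(2)=1,φ(4)=2,φ(7)=6,φ(14)=6,φ(28)=12 ⇒ 28
[q^29] φ(29)=28,φ(1)=1 ⇒ 29
[q^30] φ(1)=1,φ(2)=1,φ(3)=2,φ(5)=4,φ(6)=2,φ(10)=4,φ(15)=8,φ(30)=8 ⇒ 30

24, 25, 26, 27, 28, 29, 30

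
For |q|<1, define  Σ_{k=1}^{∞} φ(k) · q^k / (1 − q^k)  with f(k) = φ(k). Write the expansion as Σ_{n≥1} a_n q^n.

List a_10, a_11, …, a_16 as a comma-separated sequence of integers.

[q^10] φ(10)=4,φ(5)=4,φ(2)=1,φ(1)=1 ⇒ 10
n=11: 1·11 11·1  φ→[1+10]=11
[q^12] φ(12)=4,φ(6)=2,φ(4)=2,φ(3)=2,φ(2)=1,φ(1)=1 ⇒ 12
n=13: 1·13 13·1  φ→[1+12]=13
[q^14] φ(14)=6,φ(7)=6,φ(2)=1,φ(1)=1 ⇒ 14
n=15: 1·15 3·5 5·3 15·1  φ→[1+2+4+8]=15
d|16:{1,2,4,8,16}  Σφ=1+1+2+4+8=16

10, 11, 12, 13, 14, 15, 16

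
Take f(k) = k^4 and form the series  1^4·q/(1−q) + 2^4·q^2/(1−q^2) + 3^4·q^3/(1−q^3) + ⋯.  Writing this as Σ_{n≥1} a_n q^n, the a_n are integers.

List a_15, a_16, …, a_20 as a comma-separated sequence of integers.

51332, 69905, 83522, 112931, 130322, 170898

q^15  k|15↦f(k): 1:1 3:81 5:625 15:50625  a_15=51332
d|16:{1,2,4,8,16}  Σf=1+16+256+4096+65536=69905
[q^17] f(17)=83521,f(1)=1 ⇒ 83522
q^18  k|18↦f(k): 1:1 2:16 3:81 6:1296 9:6561 18:104976  a_18=112931
n=19: 1·19 19·1  f→[1+130321]=130322
d|20:{20,10,5,4,2,1}  Σf=160000+10000+625+256+16+1=170898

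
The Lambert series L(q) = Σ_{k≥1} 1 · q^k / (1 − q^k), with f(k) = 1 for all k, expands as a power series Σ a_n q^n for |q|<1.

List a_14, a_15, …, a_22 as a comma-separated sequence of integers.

q^14  k|14↦f(k): 14:1 7:1 2:1 1:1  a_14=4
q^15  k|15↦f(k): 15:1 5:1 3:1 1:1  a_15=4
d|16:{1,2,4,8,16}  Σf=1+1+1+1+1=5
d|17:{17,1}  Σf=1+1=2
q^18  k|18↦f(k): 1:1 2:1 3:1 6:1 9:1 18:1  a_18=6
q^19  k|19↦f(k): 19:1 1:1  a_19=2
[q^20] f(20)=1,f(10)=1,f(5)=1,f(4)=1,f(2)=1,f(1)=1 ⇒ 6
n=21: 21·1 7·3 3·7 1·21  f→[1+1+1+1]=4
n=22: 22·1 11·2 2·11 1·22  f→[1+1+1+1]=4

4, 4, 5, 2, 6, 2, 6, 4, 4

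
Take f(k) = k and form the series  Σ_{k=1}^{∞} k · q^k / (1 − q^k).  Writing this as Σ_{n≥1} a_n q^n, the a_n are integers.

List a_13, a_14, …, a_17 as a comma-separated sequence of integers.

[q^13] f(13)=13,f(1)=1 ⇒ 14
q^14  k|14↦f(k): 14:14 7:7 2:2 1:1  a_14=24
q^15  k|15↦f(k): 15:15 5:5 3:3 1:1  a_15=24
d|16:{16,8,4,2,1}  Σf=16+8+4+2+1=31
n=17: 17·1 1·17  f→[17+1]=18

14, 24, 24, 31, 18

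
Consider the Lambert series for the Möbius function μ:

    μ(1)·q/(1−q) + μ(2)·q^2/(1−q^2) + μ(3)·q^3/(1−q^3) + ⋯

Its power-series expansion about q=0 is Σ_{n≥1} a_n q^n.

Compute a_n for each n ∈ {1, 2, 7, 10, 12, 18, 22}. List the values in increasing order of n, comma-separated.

1, 0, 0, 0, 0, 0, 0

n=1: 1·1  μ→[1]=1
d|2:{1,2}  Σμ=1+(-1)=0
n=7: 1·7 7·1  μ→[1+(-1)]=0
n=10: 10·1 5·2 2·5 1·10  μ→[1+(-1)+(-1)+1]=0
q^12  k|12↦μ(k): 12:0 6:1 4:0 3:-1 2:-1 1:1  a_12=0
d|18:{18,9,6,3,2,1}  Σμ=0+0+1+(-1)+(-1)+1=0
d|22:{22,11,2,1}  Σμ=1+(-1)+(-1)+1=0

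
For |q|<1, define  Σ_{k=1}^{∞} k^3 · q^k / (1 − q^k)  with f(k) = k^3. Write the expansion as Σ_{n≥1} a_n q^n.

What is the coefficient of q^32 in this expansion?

d|32:{32,16,8,4,2,1}  Σf=32768+4096+512+64+8+1=37449

a_32 = 37449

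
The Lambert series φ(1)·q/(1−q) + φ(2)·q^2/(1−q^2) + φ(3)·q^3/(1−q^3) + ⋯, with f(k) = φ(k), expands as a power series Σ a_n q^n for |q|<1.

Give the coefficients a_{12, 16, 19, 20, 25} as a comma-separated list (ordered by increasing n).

[q^12] φ(12)=4,φ(6)=2,φ(4)=2,φ(3)=2,φ(2)=1,φ(1)=1 ⇒ 12
[q^16] φ(1)=1,φ(2)=1,φ(4)=2,φ(8)=4,φ(16)=8 ⇒ 16
d|19:{19,1}  Σφ=18+1=19
q^20  k|20↦φ(k): 1:1 2:1 4:2 5:4 10:4 20:8  a_20=20
q^25  k|25↦φ(k): 25:20 5:4 1:1  a_25=25

12, 16, 19, 20, 25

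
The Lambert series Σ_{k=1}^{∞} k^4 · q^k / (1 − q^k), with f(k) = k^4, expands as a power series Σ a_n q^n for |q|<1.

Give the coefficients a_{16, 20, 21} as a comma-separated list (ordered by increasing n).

q^16  k|16↦f(k): 1:1 2:16 4:256 8:4096 16:65536  a_16=69905
[q^20] f(20)=160000,f(10)=10000,f(5)=625,f(4)=256,f(2)=16,f(1)=1 ⇒ 170898
n=21: 21·1 7·3 3·7 1·21  f→[194481+2401+81+1]=196964

69905, 170898, 196964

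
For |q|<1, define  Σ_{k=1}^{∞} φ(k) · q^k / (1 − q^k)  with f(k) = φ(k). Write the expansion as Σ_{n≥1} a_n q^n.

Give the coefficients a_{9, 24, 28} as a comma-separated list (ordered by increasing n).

n=9: 9·1 3·3 1·9  φ→[6+2+1]=9
[q^24] φ(1)=1,φ(2)=1,φ(3)=2,φ(4)=2,φ(6)=2,φ(8)=4,φ(12)=4,φ(24)=8 ⇒ 24
[q^28] φ(1)=1,φ(2)=1,φ(4)=2,φ(7)=6,φ(14)=6,φ(28)=12 ⇒ 28

9, 24, 28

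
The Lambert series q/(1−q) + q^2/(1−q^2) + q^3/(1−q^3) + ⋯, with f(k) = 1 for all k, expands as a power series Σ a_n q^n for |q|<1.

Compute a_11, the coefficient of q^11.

q^11  k|11↦f(k): 1:1 11:1  a_11=2

a_11 = 2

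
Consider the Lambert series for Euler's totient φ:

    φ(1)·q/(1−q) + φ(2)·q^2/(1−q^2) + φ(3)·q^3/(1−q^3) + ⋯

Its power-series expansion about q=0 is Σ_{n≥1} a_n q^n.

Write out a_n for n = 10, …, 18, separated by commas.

[q^10] φ(10)=4,φ(5)=4,φ(2)=1,φ(1)=1 ⇒ 10
d|11:{1,11}  Σφ=1+10=11
d|12:{1,2,3,4,6,12}  Σφ=1+1+2+2+2+4=12
d|13:{1,13}  Σφ=1+12=13
n=14: 14·1 7·2 2·7 1·14  φ→[6+6+1+1]=14
n=15: 1·15 3·5 5·3 15·1  φ→[1+2+4+8]=15
d|16:{16,8,4,2,1}  Σφ=8+4+2+1+1=16
d|17:{1,17}  Σφ=1+16=17
q^18  k|18↦φ(k): 18:6 9:6 6:2 3:2 2:1 1:1  a_18=18

10, 11, 12, 13, 14, 15, 16, 17, 18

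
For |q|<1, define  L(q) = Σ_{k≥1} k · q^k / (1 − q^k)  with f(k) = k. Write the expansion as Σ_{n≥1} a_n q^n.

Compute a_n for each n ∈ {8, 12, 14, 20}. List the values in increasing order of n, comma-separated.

15, 28, 24, 42

n=8: 8·1 4·2 2·4 1·8  f→[8+4+2+1]=15
[q^12] f(12)=12,f(6)=6,f(4)=4,f(3)=3,f(2)=2,f(1)=1 ⇒ 28
d|14:{14,7,2,1}  Σf=14+7+2+1=24
d|20:{20,10,5,4,2,1}  Σf=20+10+5+4+2+1=42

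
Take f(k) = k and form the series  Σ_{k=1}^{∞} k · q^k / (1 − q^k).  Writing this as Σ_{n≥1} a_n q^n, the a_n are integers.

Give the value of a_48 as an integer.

n=48: 1·48 2·24 3·16 4·12 6·8 8·6 12·4 16·3 24·2 48·1  f→[1+2+3+4+6+8+12+16+24+48]=124

a_48 = 124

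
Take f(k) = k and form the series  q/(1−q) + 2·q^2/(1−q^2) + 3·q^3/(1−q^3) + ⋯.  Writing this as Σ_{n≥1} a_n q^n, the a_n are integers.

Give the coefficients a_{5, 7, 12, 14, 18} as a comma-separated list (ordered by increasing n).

6, 8, 28, 24, 39

[q^5] f(5)=5,f(1)=1 ⇒ 6
q^7  k|7↦f(k): 1:1 7:7  a_7=8
q^12  k|12↦f(k): 12:12 6:6 4:4 3:3 2:2 1:1  a_12=28
[q^14] f(1)=1,f(2)=2,f(7)=7,f(14)=14 ⇒ 24
d|18:{18,9,6,3,2,1}  Σf=18+9+6+3+2+1=39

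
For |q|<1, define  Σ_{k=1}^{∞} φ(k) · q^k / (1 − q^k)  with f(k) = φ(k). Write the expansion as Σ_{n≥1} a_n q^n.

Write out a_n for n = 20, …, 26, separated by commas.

[q^20] φ(1)=1,φ(2)=1,φ(4)=2,φ(5)=4,φ(10)=4,φ(20)=8 ⇒ 20
q^21  k|21↦φ(k): 21:12 7:6 3:2 1:1  a_21=21
q^22  k|22↦φ(k): 22:10 11:10 2:1 1:1  a_22=22
d|23:{23,1}  Σφ=22+1=23
n=24: 1·24 2·12 3·8 4·6 6·4 8·3 12·2 24·1  φ→[1+1+2+2+2+4+4+8]=24
[q^25] φ(25)=20,φ(5)=4,φ(1)=1 ⇒ 25
q^26  k|26↦φ(k): 26:12 13:12 2:1 1:1  a_26=26

20, 21, 22, 23, 24, 25, 26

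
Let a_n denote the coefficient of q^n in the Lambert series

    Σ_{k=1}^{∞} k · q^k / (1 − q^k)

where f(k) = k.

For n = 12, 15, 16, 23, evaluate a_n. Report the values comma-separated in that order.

[q^12] f(1)=1,f(2)=2,f(3)=3,f(4)=4,f(6)=6,f(12)=12 ⇒ 28
d|15:{15,5,3,1}  Σf=15+5+3+1=24
[q^16] f(16)=16,f(8)=8,f(4)=4,f(2)=2,f(1)=1 ⇒ 31
n=23: 23·1 1·23  f→[23+1]=24

28, 24, 31, 24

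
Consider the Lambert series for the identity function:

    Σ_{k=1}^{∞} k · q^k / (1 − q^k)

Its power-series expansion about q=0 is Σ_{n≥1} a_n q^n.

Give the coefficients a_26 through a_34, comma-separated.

[q^26] f(26)=26,f(13)=13,f(2)=2,f(1)=1 ⇒ 42
q^27  k|27↦f(k): 1:1 3:3 9:9 27:27  a_27=40
d|28:{1,2,4,7,14,28}  Σf=1+2+4+7+14+28=56
n=29: 29·1 1·29  f→[29+1]=30
q^30  k|30↦f(k): 1:1 2:2 3:3 5:5 6:6 10:10 15:15 30:30  a_30=72
q^31  k|31↦f(k): 31:31 1:1  a_31=32
[q^32] f(1)=1,f(2)=2,f(4)=4,f(8)=8,f(16)=16,f(32)=32 ⇒ 63
[q^33] f(1)=1,f(3)=3,f(11)=11,f(33)=33 ⇒ 48
n=34: 1·34 2·17 17·2 34·1  f→[1+2+17+34]=54

42, 40, 56, 30, 72, 32, 63, 48, 54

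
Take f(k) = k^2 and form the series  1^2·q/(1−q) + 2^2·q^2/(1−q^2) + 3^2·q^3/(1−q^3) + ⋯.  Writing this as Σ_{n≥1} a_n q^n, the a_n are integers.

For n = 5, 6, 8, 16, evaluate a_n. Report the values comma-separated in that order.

q^5  k|5↦f(k): 1:1 5:25  a_5=26
n=6: 1·6 2·3 3·2 6·1  f→[1+4+9+36]=50
q^8  k|8↦f(k): 8:64 4:16 2:4 1:1  a_8=85
n=16: 16·1 8·2 4·4 2·8 1·16  f→[256+64+16+4+1]=341

26, 50, 85, 341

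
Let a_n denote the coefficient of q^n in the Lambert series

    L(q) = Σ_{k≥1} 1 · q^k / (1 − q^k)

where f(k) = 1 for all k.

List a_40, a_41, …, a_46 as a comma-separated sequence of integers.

d|40:{1,2,4,5,8,10,20,40}  Σf=1+1+1+1+1+1+1+1=8
q^41  k|41↦f(k): 1:1 41:1  a_41=2
n=42: 42·1 21·2 14·3 7·6 6·7 3·14 2·21 1·42  f→[1+1+1+1+1+1+1+1]=8
q^43  k|43↦f(k): 1:1 43:1  a_43=2
q^44  k|44↦f(k): 1:1 2:1 4:1 11:1 22:1 44:1  a_44=6
n=45: 1·45 3·15 5·9 9·5 15·3 45·1  f→[1+1+1+1+1+1]=6
[q^46] f(46)=1,f(23)=1,f(2)=1,f(1)=1 ⇒ 4

8, 2, 8, 2, 6, 6, 4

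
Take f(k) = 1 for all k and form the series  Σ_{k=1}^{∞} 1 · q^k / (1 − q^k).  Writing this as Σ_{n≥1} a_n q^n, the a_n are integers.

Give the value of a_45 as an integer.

n=45: 45·1 15·3 9·5 5·9 3·15 1·45  f→[1+1+1+1+1+1]=6

a_45 = 6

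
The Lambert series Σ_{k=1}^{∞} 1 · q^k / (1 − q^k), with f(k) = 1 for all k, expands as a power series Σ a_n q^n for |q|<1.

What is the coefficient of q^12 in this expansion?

[q^12] f(1)=1,f(2)=1,f(3)=1,f(4)=1,f(6)=1,f(12)=1 ⇒ 6

a_12 = 6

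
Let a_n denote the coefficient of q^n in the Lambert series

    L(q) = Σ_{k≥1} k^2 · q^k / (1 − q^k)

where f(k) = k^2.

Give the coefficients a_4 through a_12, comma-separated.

q^4  k|4↦f(k): 4:16 2:4 1:1  a_4=21
d|5:{5,1}  Σf=25+1=26
d|6:{1,2,3,6}  Σf=1+4+9+36=50
n=7: 1·7 7·1  f→[1+49]=50
q^8  k|8↦f(k): 8:64 4:16 2:4 1:1  a_8=85
[q^9] f(9)=81,f(3)=9,f(1)=1 ⇒ 91
q^10  k|10↦f(k): 1:1 2:4 5:25 10:100  a_10=130
[q^11] f(1)=1,f(11)=121 ⇒ 122
[q^12] f(12)=144,f(6)=36,f(4)=16,f(3)=9,f(2)=4,f(1)=1 ⇒ 210

21, 26, 50, 50, 85, 91, 130, 122, 210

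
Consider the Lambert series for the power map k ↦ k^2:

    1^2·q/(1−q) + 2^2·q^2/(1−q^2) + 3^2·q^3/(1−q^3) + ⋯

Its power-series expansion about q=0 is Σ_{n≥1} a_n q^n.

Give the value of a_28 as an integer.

a_28 = 1050

q^28  k|28↦f(k): 1:1 2:4 4:16 7:49 14:196 28:784  a_28=1050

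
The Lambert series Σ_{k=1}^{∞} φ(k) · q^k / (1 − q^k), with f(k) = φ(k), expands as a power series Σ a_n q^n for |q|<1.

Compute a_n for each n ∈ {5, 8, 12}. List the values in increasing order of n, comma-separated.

[q^5] φ(5)=4,φ(1)=1 ⇒ 5
n=8: 1·8 2·4 4·2 8·1  φ→[1+1+2+4]=8
q^12  k|12↦φ(k): 12:4 6:2 4:2 3:2 2:1 1:1  a_12=12

5, 8, 12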